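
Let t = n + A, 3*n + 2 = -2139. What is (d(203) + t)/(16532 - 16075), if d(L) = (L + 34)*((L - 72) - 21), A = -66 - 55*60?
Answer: 65971/1371 ≈ 48.119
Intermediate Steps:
n = -2141/3 (n = -⅔ + (⅓)*(-2139) = -⅔ - 713 = -2141/3 ≈ -713.67)
A = -3366 (A = -66 - 3300 = -3366)
d(L) = (-93 + L)*(34 + L) (d(L) = (34 + L)*((-72 + L) - 21) = (34 + L)*(-93 + L) = (-93 + L)*(34 + L))
t = -12239/3 (t = -2141/3 - 3366 = -12239/3 ≈ -4079.7)
(d(203) + t)/(16532 - 16075) = ((-3162 + 203² - 59*203) - 12239/3)/(16532 - 16075) = ((-3162 + 41209 - 11977) - 12239/3)/457 = (26070 - 12239/3)*(1/457) = (65971/3)*(1/457) = 65971/1371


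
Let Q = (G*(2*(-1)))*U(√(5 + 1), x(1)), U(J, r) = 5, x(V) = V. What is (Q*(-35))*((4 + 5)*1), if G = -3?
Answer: -9450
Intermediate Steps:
Q = 30 (Q = -6*(-1)*5 = -3*(-2)*5 = 6*5 = 30)
(Q*(-35))*((4 + 5)*1) = (30*(-35))*((4 + 5)*1) = -9450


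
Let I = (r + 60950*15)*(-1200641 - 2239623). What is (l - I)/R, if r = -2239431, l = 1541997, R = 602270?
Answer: -4558970945787/602270 ≈ -7.5696e+6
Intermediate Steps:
I = 4558972487784 (I = (-2239431 + 60950*15)*(-1200641 - 2239623) = (-2239431 + 914250)*(-3440264) = -1325181*(-3440264) = 4558972487784)
(l - I)/R = (1541997 - 1*4558972487784)/602270 = (1541997 - 4558972487784)*(1/602270) = -4558970945787*1/602270 = -4558970945787/602270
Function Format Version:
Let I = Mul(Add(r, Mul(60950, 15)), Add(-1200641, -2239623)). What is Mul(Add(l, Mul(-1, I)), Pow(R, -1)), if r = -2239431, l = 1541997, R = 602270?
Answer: Rational(-4558970945787, 602270) ≈ -7.5696e+6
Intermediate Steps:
I = 4558972487784 (I = Mul(Add(-2239431, Mul(60950, 15)), Add(-1200641, -2239623)) = Mul(Add(-2239431, 914250), -3440264) = Mul(-1325181, -3440264) = 4558972487784)
Mul(Add(l, Mul(-1, I)), Pow(R, -1)) = Mul(Add(1541997, Mul(-1, 4558972487784)), Pow(602270, -1)) = Mul(Add(1541997, -4558972487784), Rational(1, 602270)) = Mul(-4558970945787, Rational(1, 602270)) = Rational(-4558970945787, 602270)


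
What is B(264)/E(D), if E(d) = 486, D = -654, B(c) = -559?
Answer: -559/486 ≈ -1.1502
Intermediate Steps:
B(264)/E(D) = -559/486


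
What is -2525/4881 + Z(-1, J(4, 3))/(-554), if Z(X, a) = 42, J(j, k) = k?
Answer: -801926/1352037 ≈ -0.59312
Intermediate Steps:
-2525/4881 + Z(-1, J(4, 3))/(-554) = -2525/4881 + 42/(-554) = -2525*1/4881 + 42*(-1/554) = -2525/4881 - 21/277 = -801926/1352037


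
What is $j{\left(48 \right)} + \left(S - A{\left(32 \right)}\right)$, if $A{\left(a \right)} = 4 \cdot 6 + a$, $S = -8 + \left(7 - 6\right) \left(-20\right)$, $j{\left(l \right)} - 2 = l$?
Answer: $-34$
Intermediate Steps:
$j{\left(l \right)} = 2 + l$
$S = -28$ ($S = -8 + \left(7 - 6\right) \left(-20\right) = -8 + 1 \left(-20\right) = -8 - 20 = -28$)
$A{\left(a \right)} = 24 + a$
$j{\left(48 \right)} + \left(S - A{\left(32 \right)}\right) = \left(2 + 48\right) - 84 = 50 - 84 = -34$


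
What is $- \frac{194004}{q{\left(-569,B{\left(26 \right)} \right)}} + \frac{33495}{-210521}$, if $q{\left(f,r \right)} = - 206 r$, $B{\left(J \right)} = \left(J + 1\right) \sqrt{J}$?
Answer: $- \frac{33495}{210521} + \frac{5389 \sqrt{26}}{4017} \approx 6.6815$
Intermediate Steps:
$B{\left(J \right)} = \sqrt{J} \left(1 + J\right)$ ($B{\left(J \right)} = \left(1 + J\right) \sqrt{J} = \sqrt{J} \left(1 + J\right)$)
$- \frac{194004}{q{\left(-569,B{\left(26 \right)} \right)}} + \frac{33495}{-210521} = - \frac{194004}{\left(-206\right) \sqrt{26} \left(1 + 26\right)} + \frac{33495}{-210521} = - \frac{194004}{\left(-206\right) \sqrt{26} \cdot 27} + 33495 \left(- \frac{1}{210521}\right) = - \frac{194004}{\left(-206\right) 27 \sqrt{26}} - \frac{33495}{210521} = - \frac{194004}{\left(-5562\right) \sqrt{26}} - \frac{33495}{210521} = - 194004 \left(- \frac{\sqrt{26}}{144612}\right) - \frac{33495}{210521} = \frac{5389 \sqrt{26}}{4017} - \frac{33495}{210521} = - \frac{33495}{210521} + \frac{5389 \sqrt{26}}{4017}$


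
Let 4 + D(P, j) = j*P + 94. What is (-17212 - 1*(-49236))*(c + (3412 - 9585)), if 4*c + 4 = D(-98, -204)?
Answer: -36939684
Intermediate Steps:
D(P, j) = 90 + P*j (D(P, j) = -4 + (j*P + 94) = -4 + (P*j + 94) = -4 + (94 + P*j) = 90 + P*j)
c = 10039/2 (c = -1 + (90 - 98*(-204))/4 = -1 + (90 + 19992)/4 = -1 + (¼)*20082 = -1 + 10041/2 = 10039/2 ≈ 5019.5)
(-17212 - 1*(-49236))*(c + (3412 - 9585)) = (-17212 - 1*(-49236))*(10039/2 + (3412 - 9585)) = (-17212 + 49236)*(10039/2 - 6173) = 32024*(-2307/2) = -36939684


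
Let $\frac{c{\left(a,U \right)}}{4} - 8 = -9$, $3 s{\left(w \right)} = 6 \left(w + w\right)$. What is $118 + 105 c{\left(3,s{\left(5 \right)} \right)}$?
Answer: $-302$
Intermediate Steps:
$s{\left(w \right)} = 4 w$ ($s{\left(w \right)} = \frac{6 \left(w + w\right)}{3} = \frac{6 \cdot 2 w}{3} = \frac{12 w}{3} = 4 w$)
$c{\left(a,U \right)} = -4$ ($c{\left(a,U \right)} = 32 + 4 \left(-9\right) = 32 - 36 = -4$)
$118 + 105 c{\left(3,s{\left(5 \right)} \right)} = 118 + 105 \left(-4\right) = 118 - 420 = -302$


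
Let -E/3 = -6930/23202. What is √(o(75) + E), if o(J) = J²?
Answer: 2*√2336886105/1289 ≈ 75.006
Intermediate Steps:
E = 1155/1289 (E = -(-20790)/23202 = -3*(-385/1289) = 1155/1289 ≈ 0.89604)
√(o(75) + E) = √(75² + 1155/1289) = √(5625 + 1155/1289) = √(7251780/1289) = 2*√2336886105/1289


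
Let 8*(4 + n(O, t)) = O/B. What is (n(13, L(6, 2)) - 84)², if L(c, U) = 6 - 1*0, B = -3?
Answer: 4515625/576 ≈ 7839.6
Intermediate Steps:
L(c, U) = 6 (L(c, U) = 6 + 0 = 6)
n(O, t) = -4 - O/24 (n(O, t) = -4 + (O/(-3))/8 = -4 + (O*(-⅓))/8 = -4 + (-O/3)/8 = -4 - O/24)
(n(13, L(6, 2)) - 84)² = ((-4 - 1/24*13) - 84)² = ((-4 - 13/24) - 84)² = (-109/24 - 84)² = (-2125/24)² = 4515625/576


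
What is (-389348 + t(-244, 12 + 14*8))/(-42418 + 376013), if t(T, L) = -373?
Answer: -389721/333595 ≈ -1.1682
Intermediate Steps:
(-389348 + t(-244, 12 + 14*8))/(-42418 + 376013) = (-389348 - 373)/(-42418 + 376013) = -389721/333595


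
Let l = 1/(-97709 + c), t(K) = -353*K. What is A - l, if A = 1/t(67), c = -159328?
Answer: -233386/6079182087 ≈ -3.8391e-5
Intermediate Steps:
l = -1/257037 (l = 1/(-97709 - 159328) = 1/(-257037) = -1/257037 ≈ -3.8905e-6)
A = -1/23651 (A = 1/(-353*67) = 1/(-23651) = -1/23651 ≈ -4.2282e-5)
A - l = -1/23651 - 1*(-1/257037) = -1/23651 + 1/257037 = -233386/6079182087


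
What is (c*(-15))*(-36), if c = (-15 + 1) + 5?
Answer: -4860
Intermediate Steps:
c = -9 (c = -14 + 5 = -9)
(c*(-15))*(-36) = -9*(-15)*(-36) = 135*(-36) = -4860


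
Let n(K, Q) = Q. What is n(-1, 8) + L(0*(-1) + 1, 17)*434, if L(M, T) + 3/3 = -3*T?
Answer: -22560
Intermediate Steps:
L(M, T) = -1 - 3*T
n(-1, 8) + L(0*(-1) + 1, 17)*434 = 8 + (-1 - 3*17)*434 = 8 + (-1 - 51)*434 = 8 - 52*434 = 8 - 22568 = -22560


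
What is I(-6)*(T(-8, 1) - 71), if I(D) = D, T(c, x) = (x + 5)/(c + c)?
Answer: 1713/4 ≈ 428.25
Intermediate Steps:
T(c, x) = (5 + x)/(2*c) (T(c, x) = (5 + x)/((2*c)) = (5 + x)*(1/(2*c)) = (5 + x)/(2*c))
I(-6)*(T(-8, 1) - 71) = -6*((½)*(5 + 1)/(-8) - 71) = -6*((½)*(-⅛)*6 - 71) = -6*(-3/8 - 71) = -6*(-571/8) = 1713/4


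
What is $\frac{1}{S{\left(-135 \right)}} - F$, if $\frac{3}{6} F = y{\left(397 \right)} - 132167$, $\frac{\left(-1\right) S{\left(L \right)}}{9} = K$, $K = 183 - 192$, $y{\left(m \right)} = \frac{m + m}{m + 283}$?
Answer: $\frac{3639847193}{13770} \approx 2.6433 \cdot 10^{5}$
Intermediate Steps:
$y{\left(m \right)} = \frac{2 m}{283 + m}$
$K = -9$ ($K = 183 - 192 = -9$)
$S{\left(L \right)} = 81$ ($S{\left(L \right)} = \left(-9\right) \left(-9\right) = 81$)
$F = - \frac{44936383}{170}$ ($F = 2 \left(2 \cdot 397 \frac{1}{283 + 397} - 132167\right) = 2 \left(2 \cdot 397 \cdot \frac{1}{680} - 132167\right) = 2 \left(\frac{397}{340} - 132167\right) = 2 \left(- \frac{44936383}{340}\right) = - \frac{44936383}{170} \approx -2.6433 \cdot 10^{5}$)
$\frac{1}{S{\left(-135 \right)}} - F = \frac{1}{81} - - \frac{44936383}{170} = \frac{1}{81} + \frac{44936383}{170} = \frac{3639847193}{13770}$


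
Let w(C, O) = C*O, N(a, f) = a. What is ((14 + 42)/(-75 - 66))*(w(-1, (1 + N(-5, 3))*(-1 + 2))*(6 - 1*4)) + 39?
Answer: 5051/141 ≈ 35.823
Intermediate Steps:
((14 + 42)/(-75 - 66))*(w(-1, (1 + N(-5, 3))*(-1 + 2))*(6 - 1*4)) + 39 = ((14 + 42)/(-75 - 66))*((-(1 - 5)*(-1 + 2))*(6 - 1*4)) + 39 = (56/(-141))*((-(-4))*(6 - 4)) + 39 = (56*(-1/141))*(-1*(-4)*2) + 39 = -224*2/141 + 39 = -56/141*8 + 39 = -448/141 + 39 = 5051/141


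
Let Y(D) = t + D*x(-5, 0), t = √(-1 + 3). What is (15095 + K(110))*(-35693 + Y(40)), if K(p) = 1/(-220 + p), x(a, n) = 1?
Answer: -59199988197/110 + 1660449*√2/110 ≈ -5.3816e+8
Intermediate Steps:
t = √2 ≈ 1.4142
Y(D) = D + √2 (Y(D) = √2 + D*1 = √2 + D = D + √2)
(15095 + K(110))*(-35693 + Y(40)) = (15095 + 1/(-220 + 110))*(-35693 + (40 + √2)) = (15095 + 1/(-110))*(-35653 + √2) = (15095 - 1/110)*(-35653 + √2) = 1660449*(-35653 + √2)/110 = -59199988197/110 + 1660449*√2/110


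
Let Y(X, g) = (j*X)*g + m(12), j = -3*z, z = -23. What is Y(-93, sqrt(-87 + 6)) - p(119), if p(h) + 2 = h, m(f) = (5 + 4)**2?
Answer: -36 - 57753*I ≈ -36.0 - 57753.0*I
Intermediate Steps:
m(f) = 81 (m(f) = 9**2 = 81)
j = 69 (j = -3*(-23) = 69)
Y(X, g) = 81 + 69*X*g (Y(X, g) = (69*X)*g + 81 = 69*X*g + 81 = 81 + 69*X*g)
p(h) = -2 + h
Y(-93, sqrt(-87 + 6)) - p(119) = (81 + 69*(-93)*sqrt(-87 + 6)) - (-2 + 119) = (81 + 69*(-93)*sqrt(-81)) - 1*117 = (81 + 69*(-93)*(9*I)) - 117 = (81 - 57753*I) - 117 = -36 - 57753*I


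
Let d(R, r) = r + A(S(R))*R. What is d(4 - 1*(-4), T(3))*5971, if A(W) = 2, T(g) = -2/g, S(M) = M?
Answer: 274666/3 ≈ 91555.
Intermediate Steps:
d(R, r) = r + 2*R
d(4 - 1*(-4), T(3))*5971 = (-2/3 + 2*(4 - 1*(-4)))*5971 = (-2*1/3 + 2*(4 + 4))*5971 = (-2/3 + 2*8)*5971 = (-2/3 + 16)*5971 = (46/3)*5971 = 274666/3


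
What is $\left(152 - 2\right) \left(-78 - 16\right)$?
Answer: $-14100$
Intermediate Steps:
$\left(152 - 2\right) \left(-78 - 16\right) = 150 \left(-78 - 16\right) = 150 \left(-94\right) = -14100$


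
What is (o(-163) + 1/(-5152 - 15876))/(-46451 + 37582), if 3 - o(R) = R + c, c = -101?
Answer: -5614475/186497332 ≈ -0.030105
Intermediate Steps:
o(R) = 104 - R (o(R) = 3 - (R - 101) = 3 - (-101 + R) = 3 + (101 - R) = 104 - R)
(o(-163) + 1/(-5152 - 15876))/(-46451 + 37582) = ((104 - 1*(-163)) + 1/(-5152 - 15876))/(-46451 + 37582) = ((104 + 163) + 1/(-21028))/(-8869) = (267 - 1/21028)*(-1/8869) = (5614475/21028)*(-1/8869) = -5614475/186497332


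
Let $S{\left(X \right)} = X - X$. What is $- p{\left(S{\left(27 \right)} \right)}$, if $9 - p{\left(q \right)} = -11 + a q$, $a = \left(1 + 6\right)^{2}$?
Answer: $-20$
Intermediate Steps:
$a = 49$ ($a = 7^{2} = 49$)
$S{\left(X \right)} = 0$
$p{\left(q \right)} = 20 - 49 q$ ($p{\left(q \right)} = 9 - \left(-11 + 49 q\right) = 20 - 49 q$)
$- p{\left(S{\left(27 \right)} \right)} = - (20 - 0) = - (20 + 0) = \left(-1\right) 20 = -20$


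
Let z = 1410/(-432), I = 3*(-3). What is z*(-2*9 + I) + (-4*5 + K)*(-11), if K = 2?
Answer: 2289/8 ≈ 286.13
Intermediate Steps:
I = -9
z = -235/72 (z = 1410*(-1/432) = -235/72 ≈ -3.2639)
z*(-2*9 + I) + (-4*5 + K)*(-11) = -235*(-2*9 - 9)/72 + (-4*5 + 2)*(-11) = -235*(-18 - 9)/72 + (-20 + 2)*(-11) = -235/72*(-27) - 18*(-11) = 705/8 + 198 = 2289/8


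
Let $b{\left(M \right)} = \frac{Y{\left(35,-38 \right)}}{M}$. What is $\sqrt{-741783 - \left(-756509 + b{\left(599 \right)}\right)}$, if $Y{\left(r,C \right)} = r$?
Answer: $\frac{\sqrt{5283682561}}{599} \approx 121.35$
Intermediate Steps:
$b{\left(M \right)} = \frac{35}{M}$
$\sqrt{-741783 - \left(-756509 + b{\left(599 \right)}\right)} = \sqrt{-741783 + \left(756509 - \frac{35}{599}\right)} = \sqrt{-741783 + \frac{453148856}{599}} = \sqrt{\frac{8820839}{599}} = \frac{\sqrt{5283682561}}{599}$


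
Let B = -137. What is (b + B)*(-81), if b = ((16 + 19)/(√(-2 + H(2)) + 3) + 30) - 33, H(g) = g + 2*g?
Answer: 10773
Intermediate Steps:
H(g) = 3*g
b = 4 (b = ((16 + 19)/(√(-2 + 3*2) + 3) + 30) - 33 = (35/(√(-2 + 6) + 3) + 30) - 33 = (35/(√4 + 3) + 30) - 33 = (35/(2 + 3) + 30) - 33 = (35/5 + 30) - 33 = (35*(⅕) + 30) - 33 = (7 + 30) - 33 = 37 - 33 = 4)
(b + B)*(-81) = (4 - 137)*(-81) = -133*(-81) = 10773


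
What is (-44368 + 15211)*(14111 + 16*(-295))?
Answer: -273813387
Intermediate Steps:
(-44368 + 15211)*(14111 + 16*(-295)) = -29157*(14111 - 4720) = -29157*9391 = -273813387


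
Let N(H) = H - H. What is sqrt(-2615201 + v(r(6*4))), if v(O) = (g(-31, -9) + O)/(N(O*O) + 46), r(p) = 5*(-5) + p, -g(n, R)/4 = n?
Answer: I*sqrt(5533759658)/46 ≈ 1617.2*I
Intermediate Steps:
N(H) = 0
g(n, R) = -4*n
r(p) = -25 + p
v(O) = 62/23 + O/46 (v(O) = (-4*(-31) + O)/(0 + 46) = (124 + O)/46 = (124 + O)*(1/46) = 62/23 + O/46)
sqrt(-2615201 + v(r(6*4))) = sqrt(-2615201 + (62/23 + (-25 + 6*4)/46)) = sqrt(-2615201 + (62/23 + (-25 + 24)/46)) = sqrt(-2615201 + (62/23 + (1/46)*(-1))) = sqrt(-2615201 + (62/23 - 1/46)) = sqrt(-2615201 + 123/46) = sqrt(-120299123/46) = I*sqrt(5533759658)/46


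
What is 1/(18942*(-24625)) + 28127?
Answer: 13119747737249/466446750 ≈ 28127.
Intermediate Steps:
1/(18942*(-24625)) + 28127 = (1/18942)*(-1/24625) + 28127 = -1/466446750 + 28127 = 13119747737249/466446750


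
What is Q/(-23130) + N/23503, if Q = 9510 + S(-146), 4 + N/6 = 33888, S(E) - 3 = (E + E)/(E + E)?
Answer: 2239406989/271812195 ≈ 8.2388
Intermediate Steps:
S(E) = 4 (S(E) = 3 + (E + E)/(E + E) = 3 + (2*E)/((2*E)) = 3 + (2*E)*(1/(2*E)) = 3 + 1 = 4)
N = 203304 (N = -24 + 6*33888 = -24 + 203328 = 203304)
Q = 9514 (Q = 9510 + 4 = 9514)
Q/(-23130) + N/23503 = 9514/(-23130) + 203304/23503 = 9514*(-1/23130) + 203304*(1/23503) = -4757/11565 + 203304/23503 = 2239406989/271812195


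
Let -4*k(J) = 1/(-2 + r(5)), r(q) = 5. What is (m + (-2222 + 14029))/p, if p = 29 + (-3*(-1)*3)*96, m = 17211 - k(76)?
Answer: 348217/10716 ≈ 32.495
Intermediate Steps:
k(J) = -1/12 (k(J) = -1/(4*(-2 + 5)) = -¼/3 = -¼*⅓ = -1/12)
m = 206533/12 (m = 17211 - 1*(-1/12) = 17211 + 1/12 = 206533/12 ≈ 17211.)
p = 893 (p = 29 + (3*3)*96 = 29 + 9*96 = 29 + 864 = 893)
(m + (-2222 + 14029))/p = (206533/12 + (-2222 + 14029))/893 = (206533/12 + 11807)*(1/893) = (348217/12)*(1/893) = 348217/10716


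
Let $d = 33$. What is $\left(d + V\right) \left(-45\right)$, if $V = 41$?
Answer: $-3330$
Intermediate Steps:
$\left(d + V\right) \left(-45\right) = \left(33 + 41\right) \left(-45\right) = 74 \left(-45\right) = -3330$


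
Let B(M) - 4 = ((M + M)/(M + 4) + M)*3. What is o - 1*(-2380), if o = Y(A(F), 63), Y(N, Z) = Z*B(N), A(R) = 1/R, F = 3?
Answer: 35413/13 ≈ 2724.1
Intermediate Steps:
B(M) = 4 + 3*M + 6*M/(4 + M) (B(M) = 4 + ((M + M)/(M + 4) + M)*3 = 4 + ((2*M)/(4 + M) + M)*3 = 4 + (2*M/(4 + M) + M)*3 = 4 + (M + 2*M/(4 + M))*3 = 4 + (3*M + 6*M/(4 + M)) = 4 + 3*M + 6*M/(4 + M))
A(R) = 1/R
Y(N, Z) = Z*(16 + 3*N² + 22*N)/(4 + N) (Y(N, Z) = Z*((16 + 3*N² + 22*N)/(4 + N)) = Z*(16 + 3*N² + 22*N)/(4 + N))
o = 4473/13 (o = 63*(16 + 3*(1/3)² + 22/3)/(4 + 1/3) = 63*(16 + 3*(⅓)² + 22*(⅓))/(4 + ⅓) = 63*(16 + 3*(⅑) + 22/3)/(13/3) = 63*(3/13)*(16 + ⅓ + 22/3) = 63*(3/13)*(71/3) = 4473/13 ≈ 344.08)
o - 1*(-2380) = 4473/13 - 1*(-2380) = 4473/13 + 2380 = 35413/13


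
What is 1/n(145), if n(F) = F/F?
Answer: 1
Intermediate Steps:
n(F) = 1
1/n(145) = 1/1 = 1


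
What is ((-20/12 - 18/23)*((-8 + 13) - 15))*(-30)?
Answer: -16900/23 ≈ -734.78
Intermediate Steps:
((-20/12 - 18/23)*((-8 + 13) - 15))*(-30) = ((-20*1/12 - 18*1/23)*(5 - 15))*(-30) = ((-5/3 - 18/23)*(-10))*(-30) = -169/69*(-10)*(-30) = (1690/69)*(-30) = -16900/23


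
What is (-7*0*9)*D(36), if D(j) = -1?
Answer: 0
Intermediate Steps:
(-7*0*9)*D(36) = (-7*0*9)*(-1) = (0*9)*(-1) = 0*(-1) = 0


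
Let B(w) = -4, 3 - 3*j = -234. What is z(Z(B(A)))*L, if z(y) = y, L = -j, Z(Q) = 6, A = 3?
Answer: -474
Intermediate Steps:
j = 79 (j = 1 - ⅓*(-234) = 1 + 78 = 79)
L = -79 (L = -1*79 = -79)
z(Z(B(A)))*L = 6*(-79) = -474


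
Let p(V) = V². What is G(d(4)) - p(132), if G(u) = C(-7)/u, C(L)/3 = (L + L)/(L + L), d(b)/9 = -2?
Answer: -104545/6 ≈ -17424.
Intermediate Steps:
d(b) = -18 (d(b) = 9*(-2) = -18)
C(L) = 3 (C(L) = 3*((L + L)/(L + L)) = 3*((2*L)/((2*L))) = 3*((2*L)*(1/(2*L))) = 3*1 = 3)
G(u) = 3/u
G(d(4)) - p(132) = 3/(-18) - 1*132² = 3*(-1/18) - 1*17424 = -⅙ - 17424 = -104545/6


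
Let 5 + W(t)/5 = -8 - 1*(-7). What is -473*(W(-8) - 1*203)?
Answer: 110209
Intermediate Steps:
W(t) = -30 (W(t) = -25 + 5*(-8 - 1*(-7)) = -25 + 5*(-8 + 7) = -25 + 5*(-1) = -25 - 5 = -30)
-473*(W(-8) - 1*203) = -473*(-30 - 1*203) = -473*(-30 - 203) = -473*(-233) = 110209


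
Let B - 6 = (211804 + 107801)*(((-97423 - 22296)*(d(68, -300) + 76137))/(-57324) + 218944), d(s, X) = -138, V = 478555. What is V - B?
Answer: -2306395849931003/19108 ≈ -1.2070e+11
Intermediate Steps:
B = 2306404994159943/19108 (B = 6 + (211804 + 107801)*(((-97423 - 22296)*(-138 + 76137))/(-57324) + 218944) = 6 + 319605*(-119719*75999*(-1/57324) + 218944) = 6 + 319605*(-9098524281*(-1/57324) + 218944) = 6 + 319605*(3032841427/19108 + 218944) = 6 + 319605*(7216423379/19108) = 6 + 2306404994045295/19108 = 2306404994159943/19108 ≈ 1.2070e+11)
V - B = 478555 - 1*2306404994159943/19108 = 478555 - 2306404994159943/19108 = -2306395849931003/19108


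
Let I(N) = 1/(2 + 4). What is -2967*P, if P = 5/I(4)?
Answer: -89010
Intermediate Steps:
I(N) = 1/6
P = 30 (P = 5/(1/6) = 5*6 = 30)
-2967*P = -2967*30 = -89010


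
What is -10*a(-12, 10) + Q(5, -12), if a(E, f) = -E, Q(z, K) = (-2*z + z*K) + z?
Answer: -185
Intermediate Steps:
Q(z, K) = -z + K*z (Q(z, K) = (-2*z + K*z) + z = -z + K*z)
-10*a(-12, 10) + Q(5, -12) = -(-10)*(-12) + 5*(-1 - 12) = -10*12 + 5*(-13) = -120 - 65 = -185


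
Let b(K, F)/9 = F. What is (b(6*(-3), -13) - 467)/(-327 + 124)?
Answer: 584/203 ≈ 2.8768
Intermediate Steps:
b(K, F) = 9*F
(b(6*(-3), -13) - 467)/(-327 + 124) = (9*(-13) - 467)/(-327 + 124) = (-117 - 467)/(-203) = -584*(-1/203) = 584/203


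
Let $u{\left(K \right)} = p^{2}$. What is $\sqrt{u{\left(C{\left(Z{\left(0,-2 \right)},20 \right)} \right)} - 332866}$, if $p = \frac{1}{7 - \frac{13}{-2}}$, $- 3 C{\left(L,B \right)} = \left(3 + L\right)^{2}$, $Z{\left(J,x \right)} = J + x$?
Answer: $\frac{i \sqrt{242659310}}{27} \approx 576.95 i$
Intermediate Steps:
$C{\left(L,B \right)} = - \frac{\left(3 + L\right)^{2}}{3}$
$p = \frac{2}{27}$ ($p = \frac{1}{7 - - \frac{13}{2}} = \frac{1}{7 + \frac{13}{2}} = \frac{1}{\frac{27}{2}} = \frac{2}{27} \approx 0.074074$)
$u{\left(K \right)} = \frac{4}{729}$ ($u{\left(K \right)} = \left(\frac{2}{27}\right)^{2} = \frac{4}{729}$)
$\sqrt{u{\left(C{\left(Z{\left(0,-2 \right)},20 \right)} \right)} - 332866} = \sqrt{\frac{4}{729} - 332866} = \sqrt{- \frac{242659310}{729}} = \frac{i \sqrt{242659310}}{27}$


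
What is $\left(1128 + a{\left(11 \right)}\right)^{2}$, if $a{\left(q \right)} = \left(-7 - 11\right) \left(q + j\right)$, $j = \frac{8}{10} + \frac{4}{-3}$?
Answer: $\frac{22071204}{25} \approx 8.8285 \cdot 10^{5}$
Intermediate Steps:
$j = - \frac{8}{15}$ ($j = 8 \cdot \frac{1}{10} + 4 \left(- \frac{1}{3}\right) = \frac{4}{5} - \frac{4}{3} = - \frac{8}{15} \approx -0.53333$)
$a{\left(q \right)} = \frac{48}{5} - 18 q$ ($a{\left(q \right)} = \left(-7 - 11\right) \left(q - \frac{8}{15}\right) = - 18 \left(- \frac{8}{15} + q\right) = \frac{48}{5} - 18 q$)
$\left(1128 + a{\left(11 \right)}\right)^{2} = \left(1128 + \left(\frac{48}{5} - 198\right)\right)^{2} = \left(1128 - \frac{942}{5}\right)^{2} = \left(\frac{4698}{5}\right)^{2} = \frac{22071204}{25}$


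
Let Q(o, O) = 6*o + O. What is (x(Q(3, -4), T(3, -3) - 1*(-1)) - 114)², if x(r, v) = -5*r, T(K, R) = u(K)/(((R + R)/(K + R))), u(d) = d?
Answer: 33856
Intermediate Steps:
Q(o, O) = O + 6*o
T(K, R) = K*(K + R)/(2*R) (T(K, R) = K/(((R + R)/(K + R))) = K/(((2*R)/(K + R))) = K/((2*R/(K + R))) = K*((K + R)/(2*R)) = K*(K + R)/(2*R))
(x(Q(3, -4), T(3, -3) - 1*(-1)) - 114)² = (-5*(-4 + 6*3) - 114)² = (-5*(-4 + 18) - 114)² = (-5*14 - 114)² = (-70 - 114)² = (-184)² = 33856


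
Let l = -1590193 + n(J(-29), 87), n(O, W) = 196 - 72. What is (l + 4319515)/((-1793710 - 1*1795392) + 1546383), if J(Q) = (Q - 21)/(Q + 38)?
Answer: -2729446/2042719 ≈ -1.3362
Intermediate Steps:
J(Q) = (-21 + Q)/(38 + Q)
n(O, W) = 124
l = -1590069 (l = -1590193 + 124 = -1590069)
(l + 4319515)/((-1793710 - 1*1795392) + 1546383) = (-1590069 + 4319515)/((-1793710 - 1*1795392) + 1546383) = 2729446/((-1793710 - 1795392) + 1546383) = 2729446/(-3589102 + 1546383) = 2729446/(-2042719) = 2729446*(-1/2042719) = -2729446/2042719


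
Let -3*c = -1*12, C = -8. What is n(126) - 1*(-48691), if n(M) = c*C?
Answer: 48659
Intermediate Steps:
c = 4 (c = -(-1)*12/3 = -1/3*(-12) = 4)
n(M) = -32 (n(M) = 4*(-8) = -32)
n(126) - 1*(-48691) = -32 - 1*(-48691) = -32 + 48691 = 48659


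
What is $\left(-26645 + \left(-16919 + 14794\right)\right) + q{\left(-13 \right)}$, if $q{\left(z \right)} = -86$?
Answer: $-28856$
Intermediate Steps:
$\left(-26645 + \left(-16919 + 14794\right)\right) + q{\left(-13 \right)} = \left(-26645 + \left(-16919 + 14794\right)\right) - 86 = \left(-26645 - 2125\right) - 86 = -28770 - 86 = -28856$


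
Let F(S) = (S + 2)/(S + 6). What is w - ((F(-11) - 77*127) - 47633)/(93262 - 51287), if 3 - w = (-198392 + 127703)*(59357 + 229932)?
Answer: 4291849332561551/209875 ≈ 2.0450e+10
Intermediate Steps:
F(S) = (2 + S)/(6 + S)
w = 20449550124 (w = 3 - (-198392 + 127703)*(59357 + 229932) = 3 - (-70689)*289289 = 3 - 1*(-20449550121) = 3 + 20449550121 = 20449550124)
w - ((F(-11) - 77*127) - 47633)/(93262 - 51287) = 20449550124 - (((2 - 11)/(6 - 11) - 77*127) - 47633)/(93262 - 51287) = 20449550124 - ((-9/(-5) - 9779) - 47633)/41975 = 20449550124 - ((-⅕*(-9) - 9779) - 47633)/41975 = 20449550124 - ((9/5 - 9779) - 47633)/41975 = 20449550124 - (-48886/5 - 47633)/41975 = 20449550124 - (-287051)/(5*41975) = 20449550124 - 1*(-287051/209875) = 20449550124 + 287051/209875 = 4291849332561551/209875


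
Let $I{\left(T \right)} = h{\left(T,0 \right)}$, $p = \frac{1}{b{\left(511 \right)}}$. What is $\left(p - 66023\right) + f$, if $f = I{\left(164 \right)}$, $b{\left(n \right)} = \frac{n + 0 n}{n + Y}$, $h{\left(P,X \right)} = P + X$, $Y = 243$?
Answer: $- \frac{33653195}{511} \approx -65858.0$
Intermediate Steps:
$b{\left(n \right)} = \frac{n}{243 + n}$ ($b{\left(n \right)} = \frac{n + 0 n}{n + 243} = \frac{n + 0}{243 + n} = \frac{n}{243 + n}$)
$p = \frac{754}{511}$ ($p = \frac{1}{511 \frac{1}{243 + 511}} = \frac{1}{511 \cdot \frac{1}{754}} = \frac{1}{\frac{511}{754}} = \frac{754}{511} \approx 1.4755$)
$I{\left(T \right)} = T$ ($I{\left(T \right)} = T + 0 = T$)
$f = 164$
$\left(p - 66023\right) + f = \left(\frac{754}{511} - 66023\right) + 164 = - \frac{33736999}{511} + 164 = - \frac{33653195}{511}$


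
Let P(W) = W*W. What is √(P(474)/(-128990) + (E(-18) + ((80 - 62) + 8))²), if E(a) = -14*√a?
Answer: √(-11870438770610 - 9084577374600*I*√2)/64495 ≈ 25.995 - 59.409*I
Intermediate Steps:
P(W) = W²
√(P(474)/(-128990) + (E(-18) + ((80 - 62) + 8))²) = √(474²/(-128990) + (-42*I*√2 + ((80 - 62) + 8))²) = √(224676*(-1/128990) + (-42*I*√2 + (18 + 8))²) = √(-112338/64495 + (-42*I*√2 + 26)²) = √(-112338/64495 + (26 - 42*I*√2)²)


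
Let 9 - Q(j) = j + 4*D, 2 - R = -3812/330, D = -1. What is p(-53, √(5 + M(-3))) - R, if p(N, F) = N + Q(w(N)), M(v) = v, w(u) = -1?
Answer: -8671/165 ≈ -52.552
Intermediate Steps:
R = 2236/165 (R = 2 - (-3812)/330 = 2 - 1*(-1906/165) = 2 + 1906/165 = 2236/165 ≈ 13.552)
Q(j) = 13 - j (Q(j) = 9 - (j + 4*(-1)) = 9 - (j - 4) = 9 - (-4 + j) = 9 + (4 - j) = 13 - j)
p(N, F) = 14 + N (p(N, F) = N + (13 - 1*(-1)) = N + (13 + 1) = N + 14 = 14 + N)
p(-53, √(5 + M(-3))) - R = (14 - 53) - 1*2236/165 = -39 - 2236/165 = -8671/165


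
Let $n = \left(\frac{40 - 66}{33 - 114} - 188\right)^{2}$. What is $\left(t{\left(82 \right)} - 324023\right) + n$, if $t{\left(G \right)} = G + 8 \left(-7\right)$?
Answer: $- \frac{1894643513}{6561} \approx -2.8877 \cdot 10^{5}$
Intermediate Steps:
$t{\left(G \right)} = -56 + G$ ($t{\left(G \right)} = G - 56 = -56 + G$)
$n = \frac{231100804}{6561}$ ($n = \left(- \frac{26}{-81} - 188\right)^{2} = \left(\left(-26\right) \left(- \frac{1}{81}\right) - 188\right)^{2} = \left(\frac{26}{81} - 188\right)^{2} = \left(- \frac{15202}{81}\right)^{2} = \frac{231100804}{6561} \approx 35223.0$)
$\left(t{\left(82 \right)} - 324023\right) + n = \left(\left(-56 + 82\right) - 324023\right) + \frac{231100804}{6561} = \left(26 - 324023\right) + \frac{231100804}{6561} = -323997 + \frac{231100804}{6561} = - \frac{1894643513}{6561}$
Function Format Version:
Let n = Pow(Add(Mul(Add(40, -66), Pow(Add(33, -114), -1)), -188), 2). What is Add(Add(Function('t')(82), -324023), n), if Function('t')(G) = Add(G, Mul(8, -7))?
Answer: Rational(-1894643513, 6561) ≈ -2.8877e+5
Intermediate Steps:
Function('t')(G) = Add(-56, G) (Function('t')(G) = Add(G, -56) = Add(-56, G))
n = Rational(231100804, 6561) (n = Pow(Add(Mul(-26, Pow(-81, -1)), -188), 2) = Pow(Add(Mul(-26, Rational(-1, 81)), -188), 2) = Pow(Add(Rational(26, 81), -188), 2) = Pow(Rational(-15202, 81), 2) = Rational(231100804, 6561) ≈ 35223.)
Add(Add(Function('t')(82), -324023), n) = Add(Add(Add(-56, 82), -324023), Rational(231100804, 6561)) = Add(Add(26, -324023), Rational(231100804, 6561)) = Add(-323997, Rational(231100804, 6561)) = Rational(-1894643513, 6561)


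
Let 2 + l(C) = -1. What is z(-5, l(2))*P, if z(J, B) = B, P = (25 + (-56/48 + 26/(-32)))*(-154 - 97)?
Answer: 277355/16 ≈ 17335.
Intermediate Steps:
l(C) = -3 (l(C) = -2 - 1 = -3)
P = -277355/48 (P = (25 + (-56*1/48 + 26*(-1/32)))*(-251) = (25 + (-7/6 - 13/16))*(-251) = (25 - 95/48)*(-251) = (1105/48)*(-251) = -277355/48 ≈ -5778.2)
z(-5, l(2))*P = -3*(-277355/48) = 277355/16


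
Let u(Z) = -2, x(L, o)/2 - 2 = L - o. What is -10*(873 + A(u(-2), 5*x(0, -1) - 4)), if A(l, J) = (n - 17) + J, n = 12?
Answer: -8940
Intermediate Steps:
x(L, o) = 4 - 2*o + 2*L (x(L, o) = 4 + 2*(L - o) = 4 + (-2*o + 2*L) = 4 - 2*o + 2*L)
A(l, J) = -5 + J (A(l, J) = (12 - 17) + J = -5 + J)
-10*(873 + A(u(-2), 5*x(0, -1) - 4)) = -10*(873 + (-5 + (5*(4 - 2*(-1) + 2*0) - 4))) = -10*(873 + (-5 + (5*(4 + 2 + 0) - 4))) = -10*(873 + (-5 + (5*6 - 4))) = -10*(873 + (-5 + (30 - 4))) = -10*(873 + (-5 + 26)) = -10*(873 + 21) = -10*894 = -8940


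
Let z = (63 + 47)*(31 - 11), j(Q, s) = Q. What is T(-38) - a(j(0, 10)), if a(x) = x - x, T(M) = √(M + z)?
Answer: √2162 ≈ 46.497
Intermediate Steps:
z = 2200 (z = 110*20 = 2200)
T(M) = √(2200 + M) (T(M) = √(M + 2200) = √(2200 + M))
a(x) = 0
T(-38) - a(j(0, 10)) = √(2200 - 38) - 1*0 = √2162 + 0 = √2162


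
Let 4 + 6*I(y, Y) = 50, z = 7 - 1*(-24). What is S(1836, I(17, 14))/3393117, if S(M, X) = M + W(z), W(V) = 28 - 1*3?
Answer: 1861/3393117 ≈ 0.00054846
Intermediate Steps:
z = 31 (z = 7 + 24 = 31)
I(y, Y) = 23/3 (I(y, Y) = -⅔ + (⅙)*50 = -⅔ + 25/3 = 23/3)
W(V) = 25 (W(V) = 28 - 3 = 25)
S(M, X) = 25 + M (S(M, X) = M + 25 = 25 + M)
S(1836, I(17, 14))/3393117 = (25 + 1836)/3393117 = 1861*(1/3393117) = 1861/3393117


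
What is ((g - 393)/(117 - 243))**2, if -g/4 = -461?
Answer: 2105401/15876 ≈ 132.62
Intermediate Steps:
g = 1844 (g = -4*(-461) = 1844)
((g - 393)/(117 - 243))**2 = ((1844 - 393)/(117 - 243))**2 = (1451/(-126))**2 = (1451*(-1/126))**2 = (-1451/126)**2 = 2105401/15876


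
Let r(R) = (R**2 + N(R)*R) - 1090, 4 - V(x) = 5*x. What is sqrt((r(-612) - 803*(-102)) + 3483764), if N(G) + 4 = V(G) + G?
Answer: 2*sqrt(610237) ≈ 1562.4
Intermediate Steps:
V(x) = 4 - 5*x
N(G) = -4*G (N(G) = -4 + ((4 - 5*G) + G) = -4 + (4 - 4*G) = -4*G)
r(R) = -1090 - 3*R**2 (r(R) = (R**2 + (-4*R)*R) - 1090 = (R**2 - 4*R**2) - 1090 = -3*R**2 - 1090 = -1090 - 3*R**2)
sqrt((r(-612) - 803*(-102)) + 3483764) = sqrt(((-1090 - 3*(-612)**2) - 803*(-102)) + 3483764) = sqrt(((-1090 - 3*374544) - 1*(-81906)) + 3483764) = sqrt(((-1090 - 1123632) + 81906) + 3483764) = sqrt((-1124722 + 81906) + 3483764) = sqrt(-1042816 + 3483764) = sqrt(2440948) = 2*sqrt(610237)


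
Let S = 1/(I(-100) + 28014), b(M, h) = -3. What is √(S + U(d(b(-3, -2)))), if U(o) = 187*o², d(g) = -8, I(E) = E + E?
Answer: √9258667384742/27814 ≈ 109.40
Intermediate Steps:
I(E) = 2*E
S = 1/27814 (S = 1/(2*(-100) + 28014) = 1/(-200 + 28014) = 1/27814 ≈ 3.5953e-5)
√(S + U(d(b(-3, -2)))) = √(1/27814 + 187*(-8)²) = √(1/27814 + 187*64) = √(1/27814 + 11968) = √(332877953/27814) = √9258667384742/27814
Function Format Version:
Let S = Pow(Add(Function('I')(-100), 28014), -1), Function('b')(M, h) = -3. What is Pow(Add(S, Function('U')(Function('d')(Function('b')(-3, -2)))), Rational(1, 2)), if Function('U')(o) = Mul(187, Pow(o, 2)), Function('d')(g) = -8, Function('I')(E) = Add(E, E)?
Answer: Mul(Rational(1, 27814), Pow(9258667384742, Rational(1, 2))) ≈ 109.40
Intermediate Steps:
Function('I')(E) = Mul(2, E)
S = Rational(1, 27814) (S = Pow(Add(Mul(2, -100), 28014), -1) = Pow(Add(-200, 28014), -1) = Pow(27814, -1) = Rational(1, 27814) ≈ 3.5953e-5)
Pow(Add(S, Function('U')(Function('d')(Function('b')(-3, -2)))), Rational(1, 2)) = Pow(Add(Rational(1, 27814), Mul(187, Pow(-8, 2))), Rational(1, 2)) = Pow(Add(Rational(1, 27814), Mul(187, 64)), Rational(1, 2)) = Pow(Add(Rational(1, 27814), 11968), Rational(1, 2)) = Pow(Rational(332877953, 27814), Rational(1, 2)) = Mul(Rational(1, 27814), Pow(9258667384742, Rational(1, 2)))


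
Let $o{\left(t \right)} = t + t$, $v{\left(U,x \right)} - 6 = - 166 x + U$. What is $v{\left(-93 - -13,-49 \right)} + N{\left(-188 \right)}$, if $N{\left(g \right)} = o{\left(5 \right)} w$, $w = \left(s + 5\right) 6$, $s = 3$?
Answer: $8540$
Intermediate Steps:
$v{\left(U,x \right)} = 6 + U - 166 x$ ($v{\left(U,x \right)} = 6 + \left(- 166 x + U\right) = 6 + \left(U - 166 x\right) = 6 + U - 166 x$)
$o{\left(t \right)} = 2 t$
$w = 48$ ($w = \left(3 + 5\right) 6 = 8 \cdot 6 = 48$)
$N{\left(g \right)} = 480$ ($N{\left(g \right)} = 2 \cdot 5 \cdot 48 = 10 \cdot 48 = 480$)
$v{\left(-93 - -13,-49 \right)} + N{\left(-188 \right)} = \left(6 - 80 - -8134\right) + 480 = \left(6 + \left(-93 + 13\right) + 8134\right) + 480 = \left(6 - 80 + 8134\right) + 480 = 8060 + 480 = 8540$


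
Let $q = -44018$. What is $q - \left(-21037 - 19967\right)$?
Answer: $-3014$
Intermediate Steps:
$q - \left(-21037 - 19967\right) = -44018 - \left(-21037 - 19967\right) = -44018 - -41004 = -44018 + 41004 = -3014$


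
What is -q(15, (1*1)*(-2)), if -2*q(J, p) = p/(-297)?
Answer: 1/297 ≈ 0.0033670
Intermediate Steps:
q(J, p) = p/594 (q(J, p) = -p/(2*(-297)) = -p*(-1)/(2*297) = -(-1)*p/594 = p/594)
-q(15, (1*1)*(-2)) = -(1*1)*(-2)/594 = -1*(-2)/594 = -(-2)/594 = -1*(-1/297) = 1/297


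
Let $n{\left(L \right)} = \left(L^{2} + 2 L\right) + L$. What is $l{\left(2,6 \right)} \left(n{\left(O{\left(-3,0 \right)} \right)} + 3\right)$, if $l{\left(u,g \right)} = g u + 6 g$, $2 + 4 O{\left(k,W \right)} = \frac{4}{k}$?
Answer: $\frac{172}{3} \approx 57.333$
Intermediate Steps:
$O{\left(k,W \right)} = - \frac{1}{2} + \frac{1}{k}$ ($O{\left(k,W \right)} = - \frac{1}{2} + \frac{4 \frac{1}{k}}{4} = - \frac{1}{2} + \frac{1}{k}$)
$n{\left(L \right)} = L^{2} + 3 L$
$l{\left(u,g \right)} = 6 g + g u$
$l{\left(2,6 \right)} \left(n{\left(O{\left(-3,0 \right)} \right)} + 3\right) = 6 \left(6 + 2\right) \left(\frac{2 - -3}{2 \left(-3\right)} \left(3 + \frac{2 - -3}{2 \left(-3\right)}\right) + 3\right) = 6 \cdot 8 \left(\frac{1}{2} \left(- \frac{1}{3}\right) \left(2 + 3\right) \left(3 + \frac{1}{2} \left(- \frac{1}{3}\right) \left(2 + 3\right)\right) + 3\right) = 48 \left(\frac{1}{2} \left(- \frac{1}{3}\right) 5 \left(3 + \frac{1}{2} \left(- \frac{1}{3}\right) 5\right) + 3\right) = 48 \left(- \frac{5 \left(3 - \frac{5}{6}\right)}{6} + 3\right) = 48 \left(\left(- \frac{5}{6}\right) \frac{13}{6} + 3\right) = 48 \left(- \frac{65}{36} + 3\right) = 48 \cdot \frac{43}{36} = \frac{172}{3}$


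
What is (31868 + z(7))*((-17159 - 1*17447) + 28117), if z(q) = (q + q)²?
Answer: -208063296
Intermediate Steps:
z(q) = 4*q² (z(q) = (2*q)² = 4*q²)
(31868 + z(7))*((-17159 - 1*17447) + 28117) = (31868 + 4*7²)*((-17159 - 1*17447) + 28117) = (31868 + 4*49)*((-17159 - 17447) + 28117) = (31868 + 196)*(-34606 + 28117) = 32064*(-6489) = -208063296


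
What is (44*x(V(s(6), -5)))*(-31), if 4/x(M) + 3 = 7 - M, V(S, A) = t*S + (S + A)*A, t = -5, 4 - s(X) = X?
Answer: 5456/41 ≈ 133.07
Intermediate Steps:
s(X) = 4 - X
V(S, A) = -5*S + A*(A + S) (V(S, A) = -5*S + (S + A)*A = -5*S + (A + S)*A = -5*S + A*(A + S))
x(M) = 4/(4 - M) (x(M) = 4/(-3 + (7 - M)) = 4/(4 - M))
(44*x(V(s(6), -5)))*(-31) = (44*(-4/(-4 + ((-5)**2 - 5*(4 - 1*6) - 5*(4 - 1*6)))))*(-31) = (44*(-4/(-4 + (25 - 5*(4 - 6) - 5*(4 - 6)))))*(-31) = (44*(-4/(-4 + (25 - 5*(-2) - 5*(-2)))))*(-31) = (44*(-4/(-4 + (25 + 10 + 10))))*(-31) = (44*(-4/(-4 + 45)))*(-31) = (44*(-4/41))*(-31) = -176/41*(-31) = 5456/41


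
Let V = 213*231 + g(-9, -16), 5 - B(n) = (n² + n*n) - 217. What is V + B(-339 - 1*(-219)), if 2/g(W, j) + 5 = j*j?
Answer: 5176877/251 ≈ 20625.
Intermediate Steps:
g(W, j) = 2/(-5 + j²) (g(W, j) = 2/(-5 + j*j) = 2/(-5 + j²))
B(n) = 222 - 2*n² (B(n) = 5 - ((n² + n*n) - 217) = 5 - ((n² + n²) - 217) = 5 - (2*n² - 217) = 5 - (-217 + 2*n²) = 5 + (217 - 2*n²) = 222 - 2*n²)
V = 12349955/251 (V = 213*231 + 2/(-5 + (-16)²) = 49203 + 2/(-5 + 256) = 49203 + 2/251 = 12349955/251 ≈ 49203.)
V + B(-339 - 1*(-219)) = 12349955/251 + (222 - 2*(-339 - 1*(-219))²) = 12349955/251 + (222 - 2*(-339 + 219)²) = 12349955/251 + (222 - 2*(-120)²) = 12349955/251 + (222 - 2*14400) = 12349955/251 + (222 - 28800) = 12349955/251 - 28578 = 5176877/251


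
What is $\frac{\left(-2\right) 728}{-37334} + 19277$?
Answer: $\frac{359844487}{18667} \approx 19277.0$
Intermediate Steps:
$\frac{\left(-2\right) 728}{-37334} + 19277 = \left(-1456\right) \left(- \frac{1}{37334}\right) + 19277 = \frac{728}{18667} + 19277 = \frac{359844487}{18667}$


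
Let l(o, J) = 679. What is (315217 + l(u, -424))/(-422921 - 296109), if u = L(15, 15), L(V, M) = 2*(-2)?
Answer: -157948/359515 ≈ -0.43934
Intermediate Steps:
L(V, M) = -4
u = -4
(315217 + l(u, -424))/(-422921 - 296109) = (315217 + 679)/(-422921 - 296109) = 315896/(-719030) = 315896*(-1/719030) = -157948/359515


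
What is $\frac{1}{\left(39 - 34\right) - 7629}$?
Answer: $- \frac{1}{7624} \approx -0.00013116$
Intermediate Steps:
$\frac{1}{\left(39 - 34\right) - 7629} = \frac{1}{5 - 7629} = \frac{1}{-7624} = - \frac{1}{7624}$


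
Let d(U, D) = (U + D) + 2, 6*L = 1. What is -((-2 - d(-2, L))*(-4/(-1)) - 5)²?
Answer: -1681/9 ≈ -186.78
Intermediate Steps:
L = ⅙ (L = (⅙)*1 = ⅙ ≈ 0.16667)
d(U, D) = 2 + D + U (d(U, D) = (D + U) + 2 = 2 + D + U)
-((-2 - d(-2, L))*(-4/(-1)) - 5)² = -((-2 - (2 + ⅙ - 2))*(-4/(-1)) - 5)² = -((-2 - 1*⅙)*(-4*(-1)) - 5)² = -((-2 - ⅙)*4 - 5)² = -(-13/6*4 - 5)² = -(-26/3 - 5)² = -(-41/3)² = -1*1681/9 = -1681/9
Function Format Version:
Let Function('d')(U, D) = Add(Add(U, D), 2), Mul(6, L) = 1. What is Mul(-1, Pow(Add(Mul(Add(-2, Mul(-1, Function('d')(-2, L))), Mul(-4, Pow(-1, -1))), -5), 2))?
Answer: Rational(-1681, 9) ≈ -186.78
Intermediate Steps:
L = Rational(1, 6) (L = Mul(Rational(1, 6), 1) = Rational(1, 6) ≈ 0.16667)
Function('d')(U, D) = Add(2, D, U) (Function('d')(U, D) = Add(Add(D, U), 2) = Add(2, D, U))
Mul(-1, Pow(Add(Mul(Add(-2, Mul(-1, Function('d')(-2, L))), Mul(-4, Pow(-1, -1))), -5), 2)) = Mul(-1, Pow(Add(Mul(Add(-2, Mul(-1, Add(2, Rational(1, 6), -2))), Mul(-4, Pow(-1, -1))), -5), 2)) = Mul(-1, Pow(Add(Mul(Add(-2, Mul(-1, Rational(1, 6))), Mul(-4, -1)), -5), 2)) = Mul(-1, Pow(Add(Mul(Add(-2, Rational(-1, 6)), 4), -5), 2)) = Mul(-1, Pow(Add(Mul(Rational(-13, 6), 4), -5), 2)) = Mul(-1, Pow(Add(Rational(-26, 3), -5), 2)) = Mul(-1, Pow(Rational(-41, 3), 2)) = Mul(-1, Rational(1681, 9)) = Rational(-1681, 9)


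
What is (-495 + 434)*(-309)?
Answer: 18849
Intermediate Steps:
(-495 + 434)*(-309) = -61*(-309) = 18849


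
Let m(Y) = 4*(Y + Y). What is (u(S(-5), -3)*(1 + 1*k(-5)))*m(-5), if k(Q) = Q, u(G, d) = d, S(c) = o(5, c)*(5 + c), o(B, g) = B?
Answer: -480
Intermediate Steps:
S(c) = 25 + 5*c (S(c) = 5*(5 + c) = 25 + 5*c)
m(Y) = 8*Y (m(Y) = 4*(2*Y) = 8*Y)
(u(S(-5), -3)*(1 + 1*k(-5)))*m(-5) = (-3*(1 + 1*(-5)))*(8*(-5)) = -3*(1 - 5)*(-40) = -3*(-4)*(-40) = 12*(-40) = -480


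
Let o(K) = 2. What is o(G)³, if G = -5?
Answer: 8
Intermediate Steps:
o(G)³ = 2³ = 8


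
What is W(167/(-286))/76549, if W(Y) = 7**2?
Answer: 49/76549 ≈ 0.00064011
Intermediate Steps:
W(Y) = 49
W(167/(-286))/76549 = 49/76549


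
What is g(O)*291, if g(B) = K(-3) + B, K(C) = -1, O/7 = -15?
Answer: -30846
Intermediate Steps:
O = -105 (O = 7*(-15) = -105)
g(B) = -1 + B
g(O)*291 = (-1 - 105)*291 = -106*291 = -30846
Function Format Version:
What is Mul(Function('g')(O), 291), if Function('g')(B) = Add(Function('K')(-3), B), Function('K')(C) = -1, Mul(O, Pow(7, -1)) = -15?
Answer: -30846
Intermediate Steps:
O = -105 (O = Mul(7, -15) = -105)
Function('g')(B) = Add(-1, B)
Mul(Function('g')(O), 291) = Mul(Add(-1, -105), 291) = Mul(-106, 291) = -30846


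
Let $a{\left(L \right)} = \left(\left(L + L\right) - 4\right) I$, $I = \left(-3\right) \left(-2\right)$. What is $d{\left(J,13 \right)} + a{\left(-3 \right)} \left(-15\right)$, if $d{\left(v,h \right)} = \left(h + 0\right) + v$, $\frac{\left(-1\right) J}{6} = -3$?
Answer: $931$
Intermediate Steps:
$J = 18$ ($J = \left(-6\right) \left(-3\right) = 18$)
$I = 6$
$d{\left(v,h \right)} = h + v$
$a{\left(L \right)} = -24 + 12 L$ ($a{\left(L \right)} = \left(\left(L + L\right) - 4\right) 6 = \left(2 L - 4\right) 6 = \left(-4 + 2 L\right) 6 = -24 + 12 L$)
$d{\left(J,13 \right)} + a{\left(-3 \right)} \left(-15\right) = \left(13 + 18\right) + \left(-24 + 12 \left(-3\right)\right) \left(-15\right) = 31 + \left(-24 - 36\right) \left(-15\right) = 31 - -900 = 31 + 900 = 931$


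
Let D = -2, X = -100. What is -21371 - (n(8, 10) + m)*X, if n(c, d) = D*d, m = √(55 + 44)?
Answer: -23371 + 300*√11 ≈ -22376.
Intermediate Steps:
m = 3*√11 (m = √99 = 3*√11 ≈ 9.9499)
n(c, d) = -2*d
-21371 - (n(8, 10) + m)*X = -21371 - (-2*10 + 3*√11)*(-100) = -21371 - (-20 + 3*√11)*(-100) = -21371 - (2000 - 300*√11) = -21371 + (-2000 + 300*√11) = -23371 + 300*√11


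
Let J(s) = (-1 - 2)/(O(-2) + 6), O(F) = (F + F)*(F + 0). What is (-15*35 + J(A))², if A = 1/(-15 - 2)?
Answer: 54066609/196 ≈ 2.7585e+5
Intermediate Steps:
O(F) = 2*F² (O(F) = (2*F)*F = 2*F²)
A = -1/17 (A = 1/(-17) = -1/17 ≈ -0.058824)
J(s) = -3/14 (J(s) = (-1 - 2)/(2*(-2)² + 6) = -3/(2*4 + 6) = -3/(8 + 6) = -3/14)
(-15*35 + J(A))² = (-15*35 - 3/14)² = (-525 - 3/14)² = (-7353/14)² = 54066609/196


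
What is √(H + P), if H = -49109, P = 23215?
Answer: 11*I*√214 ≈ 160.92*I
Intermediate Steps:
√(H + P) = √(-49109 + 23215) = √(-25894) = 11*I*√214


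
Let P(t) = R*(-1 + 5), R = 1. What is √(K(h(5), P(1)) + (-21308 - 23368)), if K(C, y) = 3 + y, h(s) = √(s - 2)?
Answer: I*√44669 ≈ 211.35*I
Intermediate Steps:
h(s) = √(-2 + s)
P(t) = 4 (P(t) = 1*(-1 + 5) = 1*4 = 4)
√(K(h(5), P(1)) + (-21308 - 23368)) = √((3 + 4) + (-21308 - 23368)) = √(7 - 44676) = √(-44669) = I*√44669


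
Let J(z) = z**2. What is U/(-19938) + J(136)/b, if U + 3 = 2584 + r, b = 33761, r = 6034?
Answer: 77922233/673126818 ≈ 0.11576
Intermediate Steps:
U = 8615 (U = -3 + (2584 + 6034) = -3 + 8618 = 8615)
U/(-19938) + J(136)/b = 8615/(-19938) + 136**2/33761 = 8615*(-1/19938) + 18496*(1/33761) = -8615/19938 + 18496/33761 = 77922233/673126818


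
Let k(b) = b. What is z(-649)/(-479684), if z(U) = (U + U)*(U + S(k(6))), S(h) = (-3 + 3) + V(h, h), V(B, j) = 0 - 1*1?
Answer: -210925/119921 ≈ -1.7589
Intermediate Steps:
V(B, j) = -1 (V(B, j) = 0 - 1 = -1)
S(h) = -1 (S(h) = (-3 + 3) - 1 = 0 - 1 = -1)
z(U) = 2*U*(-1 + U) (z(U) = (U + U)*(U - 1) = (2*U)*(-1 + U) = 2*U*(-1 + U))
z(-649)/(-479684) = (2*(-649)*(-1 - 649))/(-479684) = (2*(-649)*(-650))*(-1/479684) = 843700*(-1/479684) = -210925/119921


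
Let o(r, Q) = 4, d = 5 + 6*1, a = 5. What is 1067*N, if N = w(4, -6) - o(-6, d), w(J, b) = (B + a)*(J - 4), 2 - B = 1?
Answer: -4268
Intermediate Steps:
B = 1 (B = 2 - 1*1 = 2 - 1 = 1)
d = 11 (d = 5 + 6 = 11)
w(J, b) = -24 + 6*J (w(J, b) = (1 + 5)*(J - 4) = 6*(-4 + J) = -24 + 6*J)
N = -4 (N = (-24 + 6*4) - 1*4 = (-24 + 24) - 4 = 0 - 4 = -4)
1067*N = 1067*(-4) = -4268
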